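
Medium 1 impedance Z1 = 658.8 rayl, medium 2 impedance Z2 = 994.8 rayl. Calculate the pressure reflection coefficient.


Given values:
  Z1 = 658.8 rayl, Z2 = 994.8 rayl
Formula: R = (Z2 - Z1) / (Z2 + Z1)
Numerator: Z2 - Z1 = 994.8 - 658.8 = 336.0
Denominator: Z2 + Z1 = 994.8 + 658.8 = 1653.6
R = 336.0 / 1653.6 = 0.2032

0.2032


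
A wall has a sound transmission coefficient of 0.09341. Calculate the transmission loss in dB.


Given values:
  tau = 0.09341
Formula: TL = 10 * log10(1 / tau)
Compute 1 / tau = 1 / 0.09341 = 10.7055
Compute log10(10.7055) = 1.029607
TL = 10 * 1.029607 = 10.3

10.3 dB


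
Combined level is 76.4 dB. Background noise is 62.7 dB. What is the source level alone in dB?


Given values:
  L_total = 76.4 dB, L_bg = 62.7 dB
Formula: L_source = 10 * log10(10^(L_total/10) - 10^(L_bg/10))
Convert to linear:
  10^(76.4/10) = 43651583.224
  10^(62.7/10) = 1862087.1367
Difference: 43651583.224 - 1862087.1367 = 41789496.0873
L_source = 10 * log10(41789496.0873) = 76.21

76.21 dB


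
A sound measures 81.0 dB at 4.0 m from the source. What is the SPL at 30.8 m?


Given values:
  SPL1 = 81.0 dB, r1 = 4.0 m, r2 = 30.8 m
Formula: SPL2 = SPL1 - 20 * log10(r2 / r1)
Compute ratio: r2 / r1 = 30.8 / 4.0 = 7.7
Compute log10: log10(7.7) = 0.886491
Compute drop: 20 * 0.886491 = 17.7298
SPL2 = 81.0 - 17.7298 = 63.27

63.27 dB


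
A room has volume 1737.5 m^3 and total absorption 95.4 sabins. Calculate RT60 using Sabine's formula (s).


Given values:
  V = 1737.5 m^3
  A = 95.4 sabins
Formula: RT60 = 0.161 * V / A
Numerator: 0.161 * 1737.5 = 279.7375
RT60 = 279.7375 / 95.4 = 2.932

2.932 s


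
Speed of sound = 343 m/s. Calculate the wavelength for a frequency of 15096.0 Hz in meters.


Given values:
  c = 343 m/s, f = 15096.0 Hz
Formula: lambda = c / f
lambda = 343 / 15096.0
lambda = 0.0227

0.0227 m


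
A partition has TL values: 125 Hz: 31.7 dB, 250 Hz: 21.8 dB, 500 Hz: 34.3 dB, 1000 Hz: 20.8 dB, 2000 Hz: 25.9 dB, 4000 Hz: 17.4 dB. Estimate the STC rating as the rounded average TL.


Given TL values at each frequency:
  125 Hz: 31.7 dB
  250 Hz: 21.8 dB
  500 Hz: 34.3 dB
  1000 Hz: 20.8 dB
  2000 Hz: 25.9 dB
  4000 Hz: 17.4 dB
Formula: STC ~ round(average of TL values)
Sum = 31.7 + 21.8 + 34.3 + 20.8 + 25.9 + 17.4 = 151.9
Average = 151.9 / 6 = 25.32
Rounded: 25

25


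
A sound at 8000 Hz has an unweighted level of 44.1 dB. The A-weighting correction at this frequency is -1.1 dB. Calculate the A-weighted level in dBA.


Given values:
  SPL = 44.1 dB
  A-weighting at 8000 Hz = -1.1 dB
Formula: L_A = SPL + A_weight
L_A = 44.1 + (-1.1)
L_A = 43.0

43.0 dBA


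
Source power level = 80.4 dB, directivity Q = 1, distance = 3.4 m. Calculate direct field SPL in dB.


Given values:
  Lw = 80.4 dB, Q = 1, r = 3.4 m
Formula: SPL = Lw + 10 * log10(Q / (4 * pi * r^2))
Compute 4 * pi * r^2 = 4 * pi * 3.4^2 = 145.2672
Compute Q / denom = 1 / 145.2672 = 0.00688387
Compute 10 * log10(0.00688387) = -21.6217
SPL = 80.4 + (-21.6217) = 58.78

58.78 dB


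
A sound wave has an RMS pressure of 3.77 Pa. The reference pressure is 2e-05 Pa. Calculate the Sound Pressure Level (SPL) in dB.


Given values:
  p = 3.77 Pa
  p_ref = 2e-05 Pa
Formula: SPL = 20 * log10(p / p_ref)
Compute ratio: p / p_ref = 3.77 / 2e-05 = 188500
Compute log10: log10(188500) = 5.275311
Multiply: SPL = 20 * 5.275311 = 105.51

105.51 dB


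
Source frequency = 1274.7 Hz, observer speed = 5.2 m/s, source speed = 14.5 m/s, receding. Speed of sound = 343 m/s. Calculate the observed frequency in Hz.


Given values:
  f_s = 1274.7 Hz, v_o = 5.2 m/s, v_s = 14.5 m/s
  Direction: receding
Formula: f_o = f_s * (c - v_o) / (c + v_s)
Numerator: c - v_o = 343 - 5.2 = 337.8
Denominator: c + v_s = 343 + 14.5 = 357.5
f_o = 1274.7 * 337.8 / 357.5 = 1204.46

1204.46 Hz


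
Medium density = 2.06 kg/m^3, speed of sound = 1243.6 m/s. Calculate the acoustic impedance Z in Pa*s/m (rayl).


Given values:
  rho = 2.06 kg/m^3
  c = 1243.6 m/s
Formula: Z = rho * c
Z = 2.06 * 1243.6
Z = 2561.82

2561.82 rayl


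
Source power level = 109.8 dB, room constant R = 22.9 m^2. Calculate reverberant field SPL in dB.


Given values:
  Lw = 109.8 dB, R = 22.9 m^2
Formula: SPL = Lw + 10 * log10(4 / R)
Compute 4 / R = 4 / 22.9 = 0.174672
Compute 10 * log10(0.174672) = -7.5778
SPL = 109.8 + (-7.5778) = 102.22

102.22 dB


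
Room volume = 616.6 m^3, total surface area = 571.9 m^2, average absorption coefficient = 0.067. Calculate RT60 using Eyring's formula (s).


Given values:
  V = 616.6 m^3, S = 571.9 m^2, alpha = 0.067
Formula: RT60 = 0.161 * V / (-S * ln(1 - alpha))
Compute ln(1 - 0.067) = ln(0.933) = -0.06935
Denominator: -571.9 * -0.06935 = 39.6613
Numerator: 0.161 * 616.6 = 99.2726
RT60 = 99.2726 / 39.6613 = 2.503

2.503 s


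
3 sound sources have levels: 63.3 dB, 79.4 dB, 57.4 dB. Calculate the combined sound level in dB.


Formula: L_total = 10 * log10( sum(10^(Li/10)) )
  Source 1: 10^(63.3/10) = 2137962.0895
  Source 2: 10^(79.4/10) = 87096358.9956
  Source 3: 10^(57.4/10) = 549540.8739
Sum of linear values = 89783861.959
L_total = 10 * log10(89783861.959) = 79.53

79.53 dB


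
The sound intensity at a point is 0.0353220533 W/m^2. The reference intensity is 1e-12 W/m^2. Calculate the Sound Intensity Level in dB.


Given values:
  I = 0.0353220533 W/m^2
  I_ref = 1e-12 W/m^2
Formula: SIL = 10 * log10(I / I_ref)
Compute ratio: I / I_ref = 35322053300
Compute log10: log10(35322053300) = 10.548046
Multiply: SIL = 10 * 10.548046 = 105.48

105.48 dB


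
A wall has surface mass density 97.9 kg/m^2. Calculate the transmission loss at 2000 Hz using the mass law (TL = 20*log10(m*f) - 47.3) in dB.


Given values:
  m = 97.9 kg/m^2, f = 2000 Hz
Formula: TL = 20 * log10(m * f) - 47.3
Compute m * f = 97.9 * 2000 = 195800.0
Compute log10(195800.0) = 5.291813
Compute 20 * 5.291813 = 105.8363
TL = 105.8363 - 47.3 = 58.54

58.54 dB


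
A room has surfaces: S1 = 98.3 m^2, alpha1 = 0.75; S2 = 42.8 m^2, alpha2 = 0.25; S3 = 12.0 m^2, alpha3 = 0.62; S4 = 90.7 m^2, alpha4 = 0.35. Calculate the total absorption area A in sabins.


Given surfaces:
  Surface 1: 98.3 * 0.75 = 73.725
  Surface 2: 42.8 * 0.25 = 10.7
  Surface 3: 12.0 * 0.62 = 7.44
  Surface 4: 90.7 * 0.35 = 31.745
Formula: A = sum(Si * alpha_i)
A = 73.725 + 10.7 + 7.44 + 31.745
A = 123.61

123.61 sabins


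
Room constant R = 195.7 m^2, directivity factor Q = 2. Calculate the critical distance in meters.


Given values:
  R = 195.7 m^2, Q = 2
Formula: d_c = 0.141 * sqrt(Q * R)
Compute Q * R = 2 * 195.7 = 391.4
Compute sqrt(391.4) = 19.7838
d_c = 0.141 * 19.7838 = 2.79

2.79 m


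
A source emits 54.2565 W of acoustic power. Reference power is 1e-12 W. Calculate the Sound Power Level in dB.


Given values:
  W = 54.2565 W
  W_ref = 1e-12 W
Formula: SWL = 10 * log10(W / W_ref)
Compute ratio: W / W_ref = 54256500000000
Compute log10: log10(54256500000000) = 13.734452
Multiply: SWL = 10 * 13.734452 = 137.34

137.34 dB


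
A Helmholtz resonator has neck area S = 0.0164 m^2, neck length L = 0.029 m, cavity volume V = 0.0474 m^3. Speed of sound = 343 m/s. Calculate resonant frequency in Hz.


Given values:
  S = 0.0164 m^2, L = 0.029 m, V = 0.0474 m^3, c = 343 m/s
Formula: f = (c / (2*pi)) * sqrt(S / (V * L))
Compute V * L = 0.0474 * 0.029 = 0.0013746
Compute S / (V * L) = 0.0164 / 0.0013746 = 11.9307
Compute sqrt(11.9307) = 3.454085
Compute c / (2*pi) = 343 / 6.283185 = 54.590148
f = 54.590148 * 3.454085 = 188.56

188.56 Hz


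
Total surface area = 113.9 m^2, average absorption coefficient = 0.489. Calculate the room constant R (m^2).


Given values:
  S = 113.9 m^2, alpha = 0.489
Formula: R = S * alpha / (1 - alpha)
Numerator: 113.9 * 0.489 = 55.6971
Denominator: 1 - 0.489 = 0.511
R = 55.6971 / 0.511 = 109.0

109.0 m^2


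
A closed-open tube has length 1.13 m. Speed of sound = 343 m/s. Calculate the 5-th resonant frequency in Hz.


Given values:
  Tube type: closed-open, L = 1.13 m, c = 343 m/s, n = 5
Formula: f_n = (2n - 1) * c / (4 * L)
Compute 2n - 1 = 2*5 - 1 = 9
Compute 4 * L = 4 * 1.13 = 4.52
f = 9 * 343 / 4.52
f = 682.96

682.96 Hz


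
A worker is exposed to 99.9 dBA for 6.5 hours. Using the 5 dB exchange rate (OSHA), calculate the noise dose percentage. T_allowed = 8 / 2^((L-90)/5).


Given values:
  L = 99.9 dBA, T = 6.5 hours
Formula: T_allowed = 8 / 2^((L - 90) / 5)
Compute exponent: (99.9 - 90) / 5 = 1.98
Compute 2^(1.98) = 3.944931
T_allowed = 8 / 3.944931 = 2.027919 hours
Dose = (T / T_allowed) * 100
Dose = (6.5 / 2.027919) * 100 = 320.53

320.53 %


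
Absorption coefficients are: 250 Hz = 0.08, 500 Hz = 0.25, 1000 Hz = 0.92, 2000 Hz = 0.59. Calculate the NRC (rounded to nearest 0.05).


Given values:
  a_250 = 0.08, a_500 = 0.25
  a_1000 = 0.92, a_2000 = 0.59
Formula: NRC = (a250 + a500 + a1000 + a2000) / 4
Sum = 0.08 + 0.25 + 0.92 + 0.59 = 1.84
NRC = 1.84 / 4 = 0.46
Rounded to nearest 0.05: 0.45

0.45


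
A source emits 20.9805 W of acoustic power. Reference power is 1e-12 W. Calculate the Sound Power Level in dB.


Given values:
  W = 20.9805 W
  W_ref = 1e-12 W
Formula: SWL = 10 * log10(W / W_ref)
Compute ratio: W / W_ref = 20980500000000
Compute log10: log10(20980500000000) = 13.321816
Multiply: SWL = 10 * 13.321816 = 133.22

133.22 dB


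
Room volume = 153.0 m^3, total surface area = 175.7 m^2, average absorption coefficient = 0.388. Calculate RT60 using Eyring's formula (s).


Given values:
  V = 153.0 m^3, S = 175.7 m^2, alpha = 0.388
Formula: RT60 = 0.161 * V / (-S * ln(1 - alpha))
Compute ln(1 - 0.388) = ln(0.612) = -0.491023
Denominator: -175.7 * -0.491023 = 86.2727
Numerator: 0.161 * 153.0 = 24.633
RT60 = 24.633 / 86.2727 = 0.286

0.286 s


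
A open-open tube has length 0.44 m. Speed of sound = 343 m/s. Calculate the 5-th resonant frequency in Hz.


Given values:
  Tube type: open-open, L = 0.44 m, c = 343 m/s, n = 5
Formula: f_n = n * c / (2 * L)
Compute 2 * L = 2 * 0.44 = 0.88
f = 5 * 343 / 0.88
f = 1948.86

1948.86 Hz


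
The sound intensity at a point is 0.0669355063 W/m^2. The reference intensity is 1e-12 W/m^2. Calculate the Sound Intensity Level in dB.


Given values:
  I = 0.0669355063 W/m^2
  I_ref = 1e-12 W/m^2
Formula: SIL = 10 * log10(I / I_ref)
Compute ratio: I / I_ref = 66935506300
Compute log10: log10(66935506300) = 10.825657
Multiply: SIL = 10 * 10.825657 = 108.26

108.26 dB


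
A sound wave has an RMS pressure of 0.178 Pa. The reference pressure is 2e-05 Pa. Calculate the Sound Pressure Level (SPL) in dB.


Given values:
  p = 0.178 Pa
  p_ref = 2e-05 Pa
Formula: SPL = 20 * log10(p / p_ref)
Compute ratio: p / p_ref = 0.178 / 2e-05 = 8900
Compute log10: log10(8900) = 3.94939
Multiply: SPL = 20 * 3.94939 = 78.99

78.99 dB


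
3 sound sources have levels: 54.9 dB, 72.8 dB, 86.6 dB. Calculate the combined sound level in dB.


Formula: L_total = 10 * log10( sum(10^(Li/10)) )
  Source 1: 10^(54.9/10) = 309029.5433
  Source 2: 10^(72.8/10) = 19054607.1796
  Source 3: 10^(86.6/10) = 457088189.6149
Sum of linear values = 476451826.3378
L_total = 10 * log10(476451826.3378) = 86.78

86.78 dB


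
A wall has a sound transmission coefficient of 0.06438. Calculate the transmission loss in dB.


Given values:
  tau = 0.06438
Formula: TL = 10 * log10(1 / tau)
Compute 1 / tau = 1 / 0.06438 = 15.5328
Compute log10(15.5328) = 1.19125
TL = 10 * 1.19125 = 11.91

11.91 dB


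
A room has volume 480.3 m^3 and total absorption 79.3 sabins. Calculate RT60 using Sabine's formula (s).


Given values:
  V = 480.3 m^3
  A = 79.3 sabins
Formula: RT60 = 0.161 * V / A
Numerator: 0.161 * 480.3 = 77.3283
RT60 = 77.3283 / 79.3 = 0.975

0.975 s


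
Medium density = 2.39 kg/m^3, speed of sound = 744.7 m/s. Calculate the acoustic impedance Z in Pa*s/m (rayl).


Given values:
  rho = 2.39 kg/m^3
  c = 744.7 m/s
Formula: Z = rho * c
Z = 2.39 * 744.7
Z = 1779.83

1779.83 rayl


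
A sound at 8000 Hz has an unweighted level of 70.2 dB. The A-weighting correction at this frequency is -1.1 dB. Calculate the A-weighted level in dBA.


Given values:
  SPL = 70.2 dB
  A-weighting at 8000 Hz = -1.1 dB
Formula: L_A = SPL + A_weight
L_A = 70.2 + (-1.1)
L_A = 69.1

69.1 dBA


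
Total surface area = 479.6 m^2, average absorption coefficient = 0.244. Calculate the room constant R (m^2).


Given values:
  S = 479.6 m^2, alpha = 0.244
Formula: R = S * alpha / (1 - alpha)
Numerator: 479.6 * 0.244 = 117.0224
Denominator: 1 - 0.244 = 0.756
R = 117.0224 / 0.756 = 154.79

154.79 m^2


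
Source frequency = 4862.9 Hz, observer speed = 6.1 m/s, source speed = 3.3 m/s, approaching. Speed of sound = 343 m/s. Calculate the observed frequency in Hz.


Given values:
  f_s = 4862.9 Hz, v_o = 6.1 m/s, v_s = 3.3 m/s
  Direction: approaching
Formula: f_o = f_s * (c + v_o) / (c - v_s)
Numerator: c + v_o = 343 + 6.1 = 349.1
Denominator: c - v_s = 343 - 3.3 = 339.7
f_o = 4862.9 * 349.1 / 339.7 = 4997.46

4997.46 Hz


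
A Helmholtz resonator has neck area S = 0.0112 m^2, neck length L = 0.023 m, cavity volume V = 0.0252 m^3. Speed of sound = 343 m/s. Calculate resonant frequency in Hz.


Given values:
  S = 0.0112 m^2, L = 0.023 m, V = 0.0252 m^3, c = 343 m/s
Formula: f = (c / (2*pi)) * sqrt(S / (V * L))
Compute V * L = 0.0252 * 0.023 = 0.0005796
Compute S / (V * L) = 0.0112 / 0.0005796 = 19.3237
Compute sqrt(19.3237) = 4.395873
Compute c / (2*pi) = 343 / 6.283185 = 54.590148
f = 54.590148 * 4.395873 = 239.97

239.97 Hz


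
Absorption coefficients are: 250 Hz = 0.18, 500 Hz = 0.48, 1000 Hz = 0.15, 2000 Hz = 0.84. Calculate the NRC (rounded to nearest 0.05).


Given values:
  a_250 = 0.18, a_500 = 0.48
  a_1000 = 0.15, a_2000 = 0.84
Formula: NRC = (a250 + a500 + a1000 + a2000) / 4
Sum = 0.18 + 0.48 + 0.15 + 0.84 = 1.65
NRC = 1.65 / 4 = 0.4125
Rounded to nearest 0.05: 0.4

0.4


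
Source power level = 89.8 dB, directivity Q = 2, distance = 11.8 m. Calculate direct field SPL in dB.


Given values:
  Lw = 89.8 dB, Q = 2, r = 11.8 m
Formula: SPL = Lw + 10 * log10(Q / (4 * pi * r^2))
Compute 4 * pi * r^2 = 4 * pi * 11.8^2 = 1749.7414
Compute Q / denom = 2 / 1749.7414 = 0.00114303
Compute 10 * log10(0.00114303) = -29.4194
SPL = 89.8 + (-29.4194) = 60.38

60.38 dB


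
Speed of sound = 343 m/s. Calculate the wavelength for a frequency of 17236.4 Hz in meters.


Given values:
  c = 343 m/s, f = 17236.4 Hz
Formula: lambda = c / f
lambda = 343 / 17236.4
lambda = 0.0199

0.0199 m


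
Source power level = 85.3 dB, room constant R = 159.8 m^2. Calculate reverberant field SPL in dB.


Given values:
  Lw = 85.3 dB, R = 159.8 m^2
Formula: SPL = Lw + 10 * log10(4 / R)
Compute 4 / R = 4 / 159.8 = 0.025031
Compute 10 * log10(0.025031) = -16.0152
SPL = 85.3 + (-16.0152) = 69.28

69.28 dB


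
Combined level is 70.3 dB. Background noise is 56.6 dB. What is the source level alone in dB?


Given values:
  L_total = 70.3 dB, L_bg = 56.6 dB
Formula: L_source = 10 * log10(10^(L_total/10) - 10^(L_bg/10))
Convert to linear:
  10^(70.3/10) = 10715193.0524
  10^(56.6/10) = 457088.1896
Difference: 10715193.0524 - 457088.1896 = 10258104.8628
L_source = 10 * log10(10258104.8628) = 70.11

70.11 dB


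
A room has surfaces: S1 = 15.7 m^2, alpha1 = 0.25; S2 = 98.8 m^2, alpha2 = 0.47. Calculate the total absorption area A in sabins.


Given surfaces:
  Surface 1: 15.7 * 0.25 = 3.925
  Surface 2: 98.8 * 0.47 = 46.436
Formula: A = sum(Si * alpha_i)
A = 3.925 + 46.436
A = 50.36

50.36 sabins


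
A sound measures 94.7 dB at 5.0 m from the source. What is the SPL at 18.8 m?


Given values:
  SPL1 = 94.7 dB, r1 = 5.0 m, r2 = 18.8 m
Formula: SPL2 = SPL1 - 20 * log10(r2 / r1)
Compute ratio: r2 / r1 = 18.8 / 5.0 = 3.76
Compute log10: log10(3.76) = 0.575188
Compute drop: 20 * 0.575188 = 11.5038
SPL2 = 94.7 - 11.5038 = 83.2

83.2 dB


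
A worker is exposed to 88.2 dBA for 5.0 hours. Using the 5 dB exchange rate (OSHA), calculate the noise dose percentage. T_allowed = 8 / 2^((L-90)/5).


Given values:
  L = 88.2 dBA, T = 5.0 hours
Formula: T_allowed = 8 / 2^((L - 90) / 5)
Compute exponent: (88.2 - 90) / 5 = -0.36
Compute 2^(-0.36) = 0.779165
T_allowed = 8 / 0.779165 = 10.267402 hours
Dose = (T / T_allowed) * 100
Dose = (5.0 / 10.267402) * 100 = 48.7

48.7 %


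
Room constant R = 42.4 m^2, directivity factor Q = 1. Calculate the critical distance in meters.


Given values:
  R = 42.4 m^2, Q = 1
Formula: d_c = 0.141 * sqrt(Q * R)
Compute Q * R = 1 * 42.4 = 42.4
Compute sqrt(42.4) = 6.5115
d_c = 0.141 * 6.5115 = 0.918

0.918 m


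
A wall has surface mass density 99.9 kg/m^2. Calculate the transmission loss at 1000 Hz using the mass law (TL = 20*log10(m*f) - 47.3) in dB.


Given values:
  m = 99.9 kg/m^2, f = 1000 Hz
Formula: TL = 20 * log10(m * f) - 47.3
Compute m * f = 99.9 * 1000 = 99900.0
Compute log10(99900.0) = 4.999565
Compute 20 * 4.999565 = 99.9913
TL = 99.9913 - 47.3 = 52.69

52.69 dB


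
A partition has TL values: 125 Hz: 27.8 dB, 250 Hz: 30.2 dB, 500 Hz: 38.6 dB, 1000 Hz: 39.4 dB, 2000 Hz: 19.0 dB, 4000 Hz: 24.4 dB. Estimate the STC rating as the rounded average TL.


Given TL values at each frequency:
  125 Hz: 27.8 dB
  250 Hz: 30.2 dB
  500 Hz: 38.6 dB
  1000 Hz: 39.4 dB
  2000 Hz: 19.0 dB
  4000 Hz: 24.4 dB
Formula: STC ~ round(average of TL values)
Sum = 27.8 + 30.2 + 38.6 + 39.4 + 19.0 + 24.4 = 179.4
Average = 179.4 / 6 = 29.9
Rounded: 30

30


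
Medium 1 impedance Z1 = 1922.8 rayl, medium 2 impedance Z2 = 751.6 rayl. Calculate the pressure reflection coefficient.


Given values:
  Z1 = 1922.8 rayl, Z2 = 751.6 rayl
Formula: R = (Z2 - Z1) / (Z2 + Z1)
Numerator: Z2 - Z1 = 751.6 - 1922.8 = -1171.2
Denominator: Z2 + Z1 = 751.6 + 1922.8 = 2674.4
R = -1171.2 / 2674.4 = -0.4379

-0.4379


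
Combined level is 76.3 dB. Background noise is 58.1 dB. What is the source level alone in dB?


Given values:
  L_total = 76.3 dB, L_bg = 58.1 dB
Formula: L_source = 10 * log10(10^(L_total/10) - 10^(L_bg/10))
Convert to linear:
  10^(76.3/10) = 42657951.8802
  10^(58.1/10) = 645654.229
Difference: 42657951.8802 - 645654.229 = 42012297.6512
L_source = 10 * log10(42012297.6512) = 76.23

76.23 dB


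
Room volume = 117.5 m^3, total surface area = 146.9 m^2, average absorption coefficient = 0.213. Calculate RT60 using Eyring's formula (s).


Given values:
  V = 117.5 m^3, S = 146.9 m^2, alpha = 0.213
Formula: RT60 = 0.161 * V / (-S * ln(1 - alpha))
Compute ln(1 - 0.213) = ln(0.787) = -0.239527
Denominator: -146.9 * -0.239527 = 35.1865
Numerator: 0.161 * 117.5 = 18.9175
RT60 = 18.9175 / 35.1865 = 0.538

0.538 s


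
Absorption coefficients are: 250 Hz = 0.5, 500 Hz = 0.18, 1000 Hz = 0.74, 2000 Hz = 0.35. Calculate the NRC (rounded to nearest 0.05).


Given values:
  a_250 = 0.5, a_500 = 0.18
  a_1000 = 0.74, a_2000 = 0.35
Formula: NRC = (a250 + a500 + a1000 + a2000) / 4
Sum = 0.5 + 0.18 + 0.74 + 0.35 = 1.77
NRC = 1.77 / 4 = 0.4425
Rounded to nearest 0.05: 0.45

0.45


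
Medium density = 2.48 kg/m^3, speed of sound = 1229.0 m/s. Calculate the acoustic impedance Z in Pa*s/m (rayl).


Given values:
  rho = 2.48 kg/m^3
  c = 1229.0 m/s
Formula: Z = rho * c
Z = 2.48 * 1229.0
Z = 3047.92

3047.92 rayl


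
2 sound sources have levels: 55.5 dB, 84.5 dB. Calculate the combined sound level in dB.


Formula: L_total = 10 * log10( sum(10^(Li/10)) )
  Source 1: 10^(55.5/10) = 354813.3892
  Source 2: 10^(84.5/10) = 281838293.1264
Sum of linear values = 282193106.5156
L_total = 10 * log10(282193106.5156) = 84.51

84.51 dB


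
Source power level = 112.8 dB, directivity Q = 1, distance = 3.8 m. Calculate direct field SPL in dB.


Given values:
  Lw = 112.8 dB, Q = 1, r = 3.8 m
Formula: SPL = Lw + 10 * log10(Q / (4 * pi * r^2))
Compute 4 * pi * r^2 = 4 * pi * 3.8^2 = 181.4584
Compute Q / denom = 1 / 181.4584 = 0.0055109
Compute 10 * log10(0.0055109) = -22.5878
SPL = 112.8 + (-22.5878) = 90.21

90.21 dB


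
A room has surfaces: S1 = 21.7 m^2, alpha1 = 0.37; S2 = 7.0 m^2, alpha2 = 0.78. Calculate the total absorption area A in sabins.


Given surfaces:
  Surface 1: 21.7 * 0.37 = 8.029
  Surface 2: 7.0 * 0.78 = 5.46
Formula: A = sum(Si * alpha_i)
A = 8.029 + 5.46
A = 13.49

13.49 sabins


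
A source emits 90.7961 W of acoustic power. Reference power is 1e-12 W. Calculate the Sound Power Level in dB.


Given values:
  W = 90.7961 W
  W_ref = 1e-12 W
Formula: SWL = 10 * log10(W / W_ref)
Compute ratio: W / W_ref = 90796100000000
Compute log10: log10(90796100000000) = 13.958067
Multiply: SWL = 10 * 13.958067 = 139.58

139.58 dB


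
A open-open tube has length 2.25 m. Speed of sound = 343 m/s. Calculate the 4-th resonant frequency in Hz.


Given values:
  Tube type: open-open, L = 2.25 m, c = 343 m/s, n = 4
Formula: f_n = n * c / (2 * L)
Compute 2 * L = 2 * 2.25 = 4.5
f = 4 * 343 / 4.5
f = 304.89

304.89 Hz


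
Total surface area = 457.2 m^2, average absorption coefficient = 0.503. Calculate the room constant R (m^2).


Given values:
  S = 457.2 m^2, alpha = 0.503
Formula: R = S * alpha / (1 - alpha)
Numerator: 457.2 * 0.503 = 229.9716
Denominator: 1 - 0.503 = 0.497
R = 229.9716 / 0.497 = 462.72

462.72 m^2


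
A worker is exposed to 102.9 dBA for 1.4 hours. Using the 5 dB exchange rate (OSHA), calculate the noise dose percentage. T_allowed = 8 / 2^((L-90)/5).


Given values:
  L = 102.9 dBA, T = 1.4 hours
Formula: T_allowed = 8 / 2^((L - 90) / 5)
Compute exponent: (102.9 - 90) / 5 = 2.58
Compute 2^(2.58) = 5.979397
T_allowed = 8 / 5.979397 = 1.337928 hours
Dose = (T / T_allowed) * 100
Dose = (1.4 / 1.337928) * 100 = 104.64

104.64 %


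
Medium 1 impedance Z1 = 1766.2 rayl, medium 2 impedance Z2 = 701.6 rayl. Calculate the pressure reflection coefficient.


Given values:
  Z1 = 1766.2 rayl, Z2 = 701.6 rayl
Formula: R = (Z2 - Z1) / (Z2 + Z1)
Numerator: Z2 - Z1 = 701.6 - 1766.2 = -1064.6
Denominator: Z2 + Z1 = 701.6 + 1766.2 = 2467.8
R = -1064.6 / 2467.8 = -0.4314

-0.4314


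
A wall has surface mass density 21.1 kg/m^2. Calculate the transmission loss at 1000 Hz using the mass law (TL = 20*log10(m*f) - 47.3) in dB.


Given values:
  m = 21.1 kg/m^2, f = 1000 Hz
Formula: TL = 20 * log10(m * f) - 47.3
Compute m * f = 21.1 * 1000 = 21100.0
Compute log10(21100.0) = 4.324282
Compute 20 * 4.324282 = 86.4856
TL = 86.4856 - 47.3 = 39.19

39.19 dB


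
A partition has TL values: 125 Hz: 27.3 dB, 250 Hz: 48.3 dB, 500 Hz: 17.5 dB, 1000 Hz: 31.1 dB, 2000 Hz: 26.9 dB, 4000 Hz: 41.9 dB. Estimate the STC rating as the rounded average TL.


Given TL values at each frequency:
  125 Hz: 27.3 dB
  250 Hz: 48.3 dB
  500 Hz: 17.5 dB
  1000 Hz: 31.1 dB
  2000 Hz: 26.9 dB
  4000 Hz: 41.9 dB
Formula: STC ~ round(average of TL values)
Sum = 27.3 + 48.3 + 17.5 + 31.1 + 26.9 + 41.9 = 193.0
Average = 193.0 / 6 = 32.17
Rounded: 32

32


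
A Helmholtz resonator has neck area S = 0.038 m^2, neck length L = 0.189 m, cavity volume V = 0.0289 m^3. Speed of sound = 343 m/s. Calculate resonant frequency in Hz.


Given values:
  S = 0.038 m^2, L = 0.189 m, V = 0.0289 m^3, c = 343 m/s
Formula: f = (c / (2*pi)) * sqrt(S / (V * L))
Compute V * L = 0.0289 * 0.189 = 0.0054621
Compute S / (V * L) = 0.038 / 0.0054621 = 6.957
Compute sqrt(6.957) = 2.637613
Compute c / (2*pi) = 343 / 6.283185 = 54.590148
f = 54.590148 * 2.637613 = 143.99

143.99 Hz


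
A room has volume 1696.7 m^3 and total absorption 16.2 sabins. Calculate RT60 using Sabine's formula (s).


Given values:
  V = 1696.7 m^3
  A = 16.2 sabins
Formula: RT60 = 0.161 * V / A
Numerator: 0.161 * 1696.7 = 273.1687
RT60 = 273.1687 / 16.2 = 16.862

16.862 s


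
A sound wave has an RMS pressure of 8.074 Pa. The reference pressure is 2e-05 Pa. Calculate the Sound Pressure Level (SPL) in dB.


Given values:
  p = 8.074 Pa
  p_ref = 2e-05 Pa
Formula: SPL = 20 * log10(p / p_ref)
Compute ratio: p / p_ref = 8.074 / 2e-05 = 403700
Compute log10: log10(403700) = 5.606059
Multiply: SPL = 20 * 5.606059 = 112.12

112.12 dB


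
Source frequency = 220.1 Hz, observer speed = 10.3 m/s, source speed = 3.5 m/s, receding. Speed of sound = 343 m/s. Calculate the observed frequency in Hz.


Given values:
  f_s = 220.1 Hz, v_o = 10.3 m/s, v_s = 3.5 m/s
  Direction: receding
Formula: f_o = f_s * (c - v_o) / (c + v_s)
Numerator: c - v_o = 343 - 10.3 = 332.7
Denominator: c + v_s = 343 + 3.5 = 346.5
f_o = 220.1 * 332.7 / 346.5 = 211.33

211.33 Hz


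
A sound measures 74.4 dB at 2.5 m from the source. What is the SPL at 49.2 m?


Given values:
  SPL1 = 74.4 dB, r1 = 2.5 m, r2 = 49.2 m
Formula: SPL2 = SPL1 - 20 * log10(r2 / r1)
Compute ratio: r2 / r1 = 49.2 / 2.5 = 19.68
Compute log10: log10(19.68) = 1.294025
Compute drop: 20 * 1.294025 = 25.8805
SPL2 = 74.4 - 25.8805 = 48.52

48.52 dB


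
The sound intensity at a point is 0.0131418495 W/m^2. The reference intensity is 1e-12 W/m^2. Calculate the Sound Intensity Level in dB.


Given values:
  I = 0.0131418495 W/m^2
  I_ref = 1e-12 W/m^2
Formula: SIL = 10 * log10(I / I_ref)
Compute ratio: I / I_ref = 13141849500
Compute log10: log10(13141849500) = 10.118656
Multiply: SIL = 10 * 10.118656 = 101.19

101.19 dB


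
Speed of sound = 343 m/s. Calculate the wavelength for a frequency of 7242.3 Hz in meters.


Given values:
  c = 343 m/s, f = 7242.3 Hz
Formula: lambda = c / f
lambda = 343 / 7242.3
lambda = 0.0474

0.0474 m


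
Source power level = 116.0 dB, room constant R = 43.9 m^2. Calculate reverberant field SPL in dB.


Given values:
  Lw = 116.0 dB, R = 43.9 m^2
Formula: SPL = Lw + 10 * log10(4 / R)
Compute 4 / R = 4 / 43.9 = 0.091116
Compute 10 * log10(0.091116) = -10.4041
SPL = 116.0 + (-10.4041) = 105.6

105.6 dB


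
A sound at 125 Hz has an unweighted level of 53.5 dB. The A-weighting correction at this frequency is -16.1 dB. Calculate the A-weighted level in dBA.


Given values:
  SPL = 53.5 dB
  A-weighting at 125 Hz = -16.1 dB
Formula: L_A = SPL + A_weight
L_A = 53.5 + (-16.1)
L_A = 37.4

37.4 dBA


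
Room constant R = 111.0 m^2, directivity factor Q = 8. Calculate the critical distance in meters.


Given values:
  R = 111.0 m^2, Q = 8
Formula: d_c = 0.141 * sqrt(Q * R)
Compute Q * R = 8 * 111.0 = 888.0
Compute sqrt(888.0) = 29.7993
d_c = 0.141 * 29.7993 = 4.202

4.202 m


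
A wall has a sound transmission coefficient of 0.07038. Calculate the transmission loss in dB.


Given values:
  tau = 0.07038
Formula: TL = 10 * log10(1 / tau)
Compute 1 / tau = 1 / 0.07038 = 14.2086
Compute log10(14.2086) = 1.152551
TL = 10 * 1.152551 = 11.53

11.53 dB


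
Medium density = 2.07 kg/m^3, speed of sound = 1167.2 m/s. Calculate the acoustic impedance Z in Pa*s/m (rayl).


Given values:
  rho = 2.07 kg/m^3
  c = 1167.2 m/s
Formula: Z = rho * c
Z = 2.07 * 1167.2
Z = 2416.1

2416.1 rayl


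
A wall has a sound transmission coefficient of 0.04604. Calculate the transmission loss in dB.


Given values:
  tau = 0.04604
Formula: TL = 10 * log10(1 / tau)
Compute 1 / tau = 1 / 0.04604 = 21.7202
Compute log10(21.7202) = 1.336864
TL = 10 * 1.336864 = 13.37

13.37 dB


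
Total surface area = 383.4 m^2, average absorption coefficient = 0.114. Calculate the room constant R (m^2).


Given values:
  S = 383.4 m^2, alpha = 0.114
Formula: R = S * alpha / (1 - alpha)
Numerator: 383.4 * 0.114 = 43.7076
Denominator: 1 - 0.114 = 0.886
R = 43.7076 / 0.886 = 49.33

49.33 m^2


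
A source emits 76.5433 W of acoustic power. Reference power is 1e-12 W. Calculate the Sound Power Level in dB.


Given values:
  W = 76.5433 W
  W_ref = 1e-12 W
Formula: SWL = 10 * log10(W / W_ref)
Compute ratio: W / W_ref = 76543300000000
Compute log10: log10(76543300000000) = 13.883907
Multiply: SWL = 10 * 13.883907 = 138.84

138.84 dB


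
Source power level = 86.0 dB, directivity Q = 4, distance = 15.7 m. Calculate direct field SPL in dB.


Given values:
  Lw = 86.0 dB, Q = 4, r = 15.7 m
Formula: SPL = Lw + 10 * log10(Q / (4 * pi * r^2))
Compute 4 * pi * r^2 = 4 * pi * 15.7^2 = 3097.4847
Compute Q / denom = 4 / 3097.4847 = 0.00129137
Compute 10 * log10(0.00129137) = -28.8895
SPL = 86.0 + (-28.8895) = 57.11

57.11 dB


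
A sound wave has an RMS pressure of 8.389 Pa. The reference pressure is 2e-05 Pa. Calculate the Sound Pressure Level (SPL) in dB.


Given values:
  p = 8.389 Pa
  p_ref = 2e-05 Pa
Formula: SPL = 20 * log10(p / p_ref)
Compute ratio: p / p_ref = 8.389 / 2e-05 = 419450
Compute log10: log10(419450) = 5.62268
Multiply: SPL = 20 * 5.62268 = 112.45

112.45 dB


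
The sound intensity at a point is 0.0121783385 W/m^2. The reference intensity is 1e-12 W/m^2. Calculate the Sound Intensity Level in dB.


Given values:
  I = 0.0121783385 W/m^2
  I_ref = 1e-12 W/m^2
Formula: SIL = 10 * log10(I / I_ref)
Compute ratio: I / I_ref = 12178338500
Compute log10: log10(12178338500) = 10.085588
Multiply: SIL = 10 * 10.085588 = 100.86

100.86 dB


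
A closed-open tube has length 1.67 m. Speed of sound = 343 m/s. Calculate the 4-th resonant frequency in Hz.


Given values:
  Tube type: closed-open, L = 1.67 m, c = 343 m/s, n = 4
Formula: f_n = (2n - 1) * c / (4 * L)
Compute 2n - 1 = 2*4 - 1 = 7
Compute 4 * L = 4 * 1.67 = 6.68
f = 7 * 343 / 6.68
f = 359.43

359.43 Hz


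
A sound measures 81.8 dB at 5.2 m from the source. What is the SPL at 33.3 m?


Given values:
  SPL1 = 81.8 dB, r1 = 5.2 m, r2 = 33.3 m
Formula: SPL2 = SPL1 - 20 * log10(r2 / r1)
Compute ratio: r2 / r1 = 33.3 / 5.2 = 6.4038
Compute log10: log10(6.4038) = 0.806438
Compute drop: 20 * 0.806438 = 16.1288
SPL2 = 81.8 - 16.1288 = 65.67

65.67 dB


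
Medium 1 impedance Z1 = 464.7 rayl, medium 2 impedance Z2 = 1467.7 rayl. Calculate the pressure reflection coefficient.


Given values:
  Z1 = 464.7 rayl, Z2 = 1467.7 rayl
Formula: R = (Z2 - Z1) / (Z2 + Z1)
Numerator: Z2 - Z1 = 1467.7 - 464.7 = 1003.0
Denominator: Z2 + Z1 = 1467.7 + 464.7 = 1932.4
R = 1003.0 / 1932.4 = 0.519

0.519


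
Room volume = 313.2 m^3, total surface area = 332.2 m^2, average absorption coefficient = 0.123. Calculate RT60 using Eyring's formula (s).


Given values:
  V = 313.2 m^3, S = 332.2 m^2, alpha = 0.123
Formula: RT60 = 0.161 * V / (-S * ln(1 - alpha))
Compute ln(1 - 0.123) = ln(0.877) = -0.131248
Denominator: -332.2 * -0.131248 = 43.6006
Numerator: 0.161 * 313.2 = 50.4252
RT60 = 50.4252 / 43.6006 = 1.157

1.157 s


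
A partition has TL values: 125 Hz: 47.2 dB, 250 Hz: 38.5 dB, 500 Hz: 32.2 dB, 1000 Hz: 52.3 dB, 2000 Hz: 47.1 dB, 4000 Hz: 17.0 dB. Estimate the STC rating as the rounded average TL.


Given TL values at each frequency:
  125 Hz: 47.2 dB
  250 Hz: 38.5 dB
  500 Hz: 32.2 dB
  1000 Hz: 52.3 dB
  2000 Hz: 47.1 dB
  4000 Hz: 17.0 dB
Formula: STC ~ round(average of TL values)
Sum = 47.2 + 38.5 + 32.2 + 52.3 + 47.1 + 17.0 = 234.3
Average = 234.3 / 6 = 39.05
Rounded: 39

39


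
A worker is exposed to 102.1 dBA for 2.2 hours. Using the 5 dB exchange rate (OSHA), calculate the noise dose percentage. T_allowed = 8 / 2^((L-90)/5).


Given values:
  L = 102.1 dBA, T = 2.2 hours
Formula: T_allowed = 8 / 2^((L - 90) / 5)
Compute exponent: (102.1 - 90) / 5 = 2.42
Compute 2^(2.42) = 5.35171
T_allowed = 8 / 5.35171 = 1.494849 hours
Dose = (T / T_allowed) * 100
Dose = (2.2 / 1.494849) * 100 = 147.17

147.17 %


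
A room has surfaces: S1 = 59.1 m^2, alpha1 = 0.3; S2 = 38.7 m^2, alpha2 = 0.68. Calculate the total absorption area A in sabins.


Given surfaces:
  Surface 1: 59.1 * 0.3 = 17.73
  Surface 2: 38.7 * 0.68 = 26.316
Formula: A = sum(Si * alpha_i)
A = 17.73 + 26.316
A = 44.05

44.05 sabins


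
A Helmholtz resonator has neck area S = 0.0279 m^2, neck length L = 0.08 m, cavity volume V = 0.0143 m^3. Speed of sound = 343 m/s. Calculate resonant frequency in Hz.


Given values:
  S = 0.0279 m^2, L = 0.08 m, V = 0.0143 m^3, c = 343 m/s
Formula: f = (c / (2*pi)) * sqrt(S / (V * L))
Compute V * L = 0.0143 * 0.08 = 0.001144
Compute S / (V * L) = 0.0279 / 0.001144 = 24.3881
Compute sqrt(24.3881) = 4.938431
Compute c / (2*pi) = 343 / 6.283185 = 54.590148
f = 54.590148 * 4.938431 = 269.59

269.59 Hz


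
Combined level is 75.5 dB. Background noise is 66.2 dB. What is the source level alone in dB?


Given values:
  L_total = 75.5 dB, L_bg = 66.2 dB
Formula: L_source = 10 * log10(10^(L_total/10) - 10^(L_bg/10))
Convert to linear:
  10^(75.5/10) = 35481338.9234
  10^(66.2/10) = 4168693.8347
Difference: 35481338.9234 - 4168693.8347 = 31312645.0887
L_source = 10 * log10(31312645.0887) = 74.96

74.96 dB


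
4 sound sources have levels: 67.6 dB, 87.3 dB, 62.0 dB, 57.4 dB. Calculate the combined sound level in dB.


Formula: L_total = 10 * log10( sum(10^(Li/10)) )
  Source 1: 10^(67.6/10) = 5754399.3734
  Source 2: 10^(87.3/10) = 537031796.3703
  Source 3: 10^(62.0/10) = 1584893.1925
  Source 4: 10^(57.4/10) = 549540.8739
Sum of linear values = 544920629.8101
L_total = 10 * log10(544920629.8101) = 87.36

87.36 dB


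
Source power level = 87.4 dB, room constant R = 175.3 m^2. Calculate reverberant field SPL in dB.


Given values:
  Lw = 87.4 dB, R = 175.3 m^2
Formula: SPL = Lw + 10 * log10(4 / R)
Compute 4 / R = 4 / 175.3 = 0.022818
Compute 10 * log10(0.022818) = -16.4172
SPL = 87.4 + (-16.4172) = 70.98

70.98 dB


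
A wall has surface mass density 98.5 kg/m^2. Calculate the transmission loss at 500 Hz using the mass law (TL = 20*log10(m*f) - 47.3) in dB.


Given values:
  m = 98.5 kg/m^2, f = 500 Hz
Formula: TL = 20 * log10(m * f) - 47.3
Compute m * f = 98.5 * 500 = 49250.0
Compute log10(49250.0) = 4.692406
Compute 20 * 4.692406 = 93.8481
TL = 93.8481 - 47.3 = 46.55

46.55 dB


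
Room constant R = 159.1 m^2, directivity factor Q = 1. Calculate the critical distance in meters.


Given values:
  R = 159.1 m^2, Q = 1
Formula: d_c = 0.141 * sqrt(Q * R)
Compute Q * R = 1 * 159.1 = 159.1
Compute sqrt(159.1) = 12.6135
d_c = 0.141 * 12.6135 = 1.779

1.779 m


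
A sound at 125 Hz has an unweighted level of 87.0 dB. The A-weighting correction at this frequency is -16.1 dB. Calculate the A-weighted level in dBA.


Given values:
  SPL = 87.0 dB
  A-weighting at 125 Hz = -16.1 dB
Formula: L_A = SPL + A_weight
L_A = 87.0 + (-16.1)
L_A = 70.9

70.9 dBA


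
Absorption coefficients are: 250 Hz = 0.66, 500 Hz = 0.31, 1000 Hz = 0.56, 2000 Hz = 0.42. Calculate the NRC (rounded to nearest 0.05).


Given values:
  a_250 = 0.66, a_500 = 0.31
  a_1000 = 0.56, a_2000 = 0.42
Formula: NRC = (a250 + a500 + a1000 + a2000) / 4
Sum = 0.66 + 0.31 + 0.56 + 0.42 = 1.95
NRC = 1.95 / 4 = 0.4875
Rounded to nearest 0.05: 0.5

0.5


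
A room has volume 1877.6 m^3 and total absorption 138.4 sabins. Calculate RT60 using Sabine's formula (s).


Given values:
  V = 1877.6 m^3
  A = 138.4 sabins
Formula: RT60 = 0.161 * V / A
Numerator: 0.161 * 1877.6 = 302.2936
RT60 = 302.2936 / 138.4 = 2.184

2.184 s


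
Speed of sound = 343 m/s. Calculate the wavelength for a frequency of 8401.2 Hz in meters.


Given values:
  c = 343 m/s, f = 8401.2 Hz
Formula: lambda = c / f
lambda = 343 / 8401.2
lambda = 0.0408

0.0408 m


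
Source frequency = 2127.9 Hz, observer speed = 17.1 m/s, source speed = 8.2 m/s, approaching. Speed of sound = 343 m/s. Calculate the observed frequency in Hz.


Given values:
  f_s = 2127.9 Hz, v_o = 17.1 m/s, v_s = 8.2 m/s
  Direction: approaching
Formula: f_o = f_s * (c + v_o) / (c - v_s)
Numerator: c + v_o = 343 + 17.1 = 360.1
Denominator: c - v_s = 343 - 8.2 = 334.8
f_o = 2127.9 * 360.1 / 334.8 = 2288.7

2288.7 Hz


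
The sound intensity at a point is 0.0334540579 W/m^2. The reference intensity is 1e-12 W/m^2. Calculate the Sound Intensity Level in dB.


Given values:
  I = 0.0334540579 W/m^2
  I_ref = 1e-12 W/m^2
Formula: SIL = 10 * log10(I / I_ref)
Compute ratio: I / I_ref = 33454057900
Compute log10: log10(33454057900) = 10.524449
Multiply: SIL = 10 * 10.524449 = 105.24

105.24 dB


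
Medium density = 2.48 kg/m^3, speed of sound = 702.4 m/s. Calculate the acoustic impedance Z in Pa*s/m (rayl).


Given values:
  rho = 2.48 kg/m^3
  c = 702.4 m/s
Formula: Z = rho * c
Z = 2.48 * 702.4
Z = 1741.95

1741.95 rayl


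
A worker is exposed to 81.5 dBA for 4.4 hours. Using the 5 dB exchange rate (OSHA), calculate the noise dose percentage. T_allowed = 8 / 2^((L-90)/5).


Given values:
  L = 81.5 dBA, T = 4.4 hours
Formula: T_allowed = 8 / 2^((L - 90) / 5)
Compute exponent: (81.5 - 90) / 5 = -1.7
Compute 2^(-1.7) = 0.307786
T_allowed = 8 / 0.307786 = 25.992085 hours
Dose = (T / T_allowed) * 100
Dose = (4.4 / 25.992085) * 100 = 16.93

16.93 %


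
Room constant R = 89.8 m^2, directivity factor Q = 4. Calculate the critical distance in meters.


Given values:
  R = 89.8 m^2, Q = 4
Formula: d_c = 0.141 * sqrt(Q * R)
Compute Q * R = 4 * 89.8 = 359.2
Compute sqrt(359.2) = 18.9526
d_c = 0.141 * 18.9526 = 2.672

2.672 m


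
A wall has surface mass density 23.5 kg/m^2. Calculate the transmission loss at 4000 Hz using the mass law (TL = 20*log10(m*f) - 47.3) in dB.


Given values:
  m = 23.5 kg/m^2, f = 4000 Hz
Formula: TL = 20 * log10(m * f) - 47.3
Compute m * f = 23.5 * 4000 = 94000.0
Compute log10(94000.0) = 4.973128
Compute 20 * 4.973128 = 99.4626
TL = 99.4626 - 47.3 = 52.16

52.16 dB


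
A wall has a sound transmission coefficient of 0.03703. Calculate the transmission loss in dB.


Given values:
  tau = 0.03703
Formula: TL = 10 * log10(1 / tau)
Compute 1 / tau = 1 / 0.03703 = 27.0051
Compute log10(27.0051) = 1.431446
TL = 10 * 1.431446 = 14.31

14.31 dB


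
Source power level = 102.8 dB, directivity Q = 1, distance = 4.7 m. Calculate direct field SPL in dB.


Given values:
  Lw = 102.8 dB, Q = 1, r = 4.7 m
Formula: SPL = Lw + 10 * log10(Q / (4 * pi * r^2))
Compute 4 * pi * r^2 = 4 * pi * 4.7^2 = 277.5911
Compute Q / denom = 1 / 277.5911 = 0.00360242
Compute 10 * log10(0.00360242) = -24.4341
SPL = 102.8 + (-24.4341) = 78.37

78.37 dB


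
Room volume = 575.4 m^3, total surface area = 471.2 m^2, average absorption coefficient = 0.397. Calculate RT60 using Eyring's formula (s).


Given values:
  V = 575.4 m^3, S = 471.2 m^2, alpha = 0.397
Formula: RT60 = 0.161 * V / (-S * ln(1 - alpha))
Compute ln(1 - 0.397) = ln(0.603) = -0.505838
Denominator: -471.2 * -0.505838 = 238.3509
Numerator: 0.161 * 575.4 = 92.6394
RT60 = 92.6394 / 238.3509 = 0.389

0.389 s


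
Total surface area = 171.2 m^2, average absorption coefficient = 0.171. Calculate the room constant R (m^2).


Given values:
  S = 171.2 m^2, alpha = 0.171
Formula: R = S * alpha / (1 - alpha)
Numerator: 171.2 * 0.171 = 29.2752
Denominator: 1 - 0.171 = 0.829
R = 29.2752 / 0.829 = 35.31

35.31 m^2


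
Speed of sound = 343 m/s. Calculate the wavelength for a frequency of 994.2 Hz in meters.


Given values:
  c = 343 m/s, f = 994.2 Hz
Formula: lambda = c / f
lambda = 343 / 994.2
lambda = 0.345

0.345 m


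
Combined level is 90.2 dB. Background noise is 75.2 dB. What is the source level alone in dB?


Given values:
  L_total = 90.2 dB, L_bg = 75.2 dB
Formula: L_source = 10 * log10(10^(L_total/10) - 10^(L_bg/10))
Convert to linear:
  10^(90.2/10) = 1047128548.0509
  10^(75.2/10) = 33113112.1483
Difference: 1047128548.0509 - 33113112.1483 = 1014015435.9026
L_source = 10 * log10(1014015435.9026) = 90.06

90.06 dB


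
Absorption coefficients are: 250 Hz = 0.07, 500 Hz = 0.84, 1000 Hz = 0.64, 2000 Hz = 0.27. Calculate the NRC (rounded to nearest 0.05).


Given values:
  a_250 = 0.07, a_500 = 0.84
  a_1000 = 0.64, a_2000 = 0.27
Formula: NRC = (a250 + a500 + a1000 + a2000) / 4
Sum = 0.07 + 0.84 + 0.64 + 0.27 = 1.82
NRC = 1.82 / 4 = 0.455
Rounded to nearest 0.05: 0.45

0.45


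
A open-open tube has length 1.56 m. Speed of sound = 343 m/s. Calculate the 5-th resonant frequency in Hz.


Given values:
  Tube type: open-open, L = 1.56 m, c = 343 m/s, n = 5
Formula: f_n = n * c / (2 * L)
Compute 2 * L = 2 * 1.56 = 3.12
f = 5 * 343 / 3.12
f = 549.68

549.68 Hz


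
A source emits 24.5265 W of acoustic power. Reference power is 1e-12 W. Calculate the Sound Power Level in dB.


Given values:
  W = 24.5265 W
  W_ref = 1e-12 W
Formula: SWL = 10 * log10(W / W_ref)
Compute ratio: W / W_ref = 24526500000000
Compute log10: log10(24526500000000) = 13.389636
Multiply: SWL = 10 * 13.389636 = 133.9

133.9 dB
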